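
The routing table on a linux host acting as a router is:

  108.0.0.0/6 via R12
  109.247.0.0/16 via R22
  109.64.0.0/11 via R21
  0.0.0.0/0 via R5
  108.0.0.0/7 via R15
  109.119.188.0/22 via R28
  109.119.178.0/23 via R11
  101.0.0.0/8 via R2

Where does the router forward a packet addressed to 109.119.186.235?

Routes whose prefix contains 109.119.186.235:
  0.0.0.0/0 (default, matches everything) -> R5
  108.0.0.0/6 (108.0.0.0 - 111.255.255.255) -> R12
  108.0.0.0/7 (108.0.0.0 - 109.255.255.255) -> R15
More-specific entries that do NOT match:
  109.119.178.0/23 (109.119.178.0 - 109.119.179.255) does not contain 109.119.186.235
  109.119.188.0/22 (109.119.188.0 - 109.119.191.255) does not contain 109.119.186.235
  109.247.0.0/16 (109.247.0.0 - 109.247.255.255) does not contain 109.119.186.235
  109.64.0.0/11 (109.64.0.0 - 109.95.255.255) does not contain 109.119.186.235
  101.0.0.0/8 (101.0.0.0 - 101.255.255.255) does not contain 109.119.186.235
Longest matching prefix is /7 -> next hop R15.

R15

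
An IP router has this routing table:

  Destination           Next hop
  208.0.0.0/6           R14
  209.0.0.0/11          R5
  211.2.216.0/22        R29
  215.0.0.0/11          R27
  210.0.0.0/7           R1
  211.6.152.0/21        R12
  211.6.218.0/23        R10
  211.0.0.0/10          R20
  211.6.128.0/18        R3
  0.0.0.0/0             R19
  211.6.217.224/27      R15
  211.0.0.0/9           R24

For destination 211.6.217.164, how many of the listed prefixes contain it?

5

Prefixes containing 211.6.217.164:
  0.0.0.0/0 (default, matches everything)
  208.0.0.0/6 (208.0.0.0 - 211.255.255.255)
  210.0.0.0/7 (210.0.0.0 - 211.255.255.255)
  211.0.0.0/9 (211.0.0.0 - 211.127.255.255)
  211.0.0.0/10 (211.0.0.0 - 211.63.255.255)
Total matching entries: 5.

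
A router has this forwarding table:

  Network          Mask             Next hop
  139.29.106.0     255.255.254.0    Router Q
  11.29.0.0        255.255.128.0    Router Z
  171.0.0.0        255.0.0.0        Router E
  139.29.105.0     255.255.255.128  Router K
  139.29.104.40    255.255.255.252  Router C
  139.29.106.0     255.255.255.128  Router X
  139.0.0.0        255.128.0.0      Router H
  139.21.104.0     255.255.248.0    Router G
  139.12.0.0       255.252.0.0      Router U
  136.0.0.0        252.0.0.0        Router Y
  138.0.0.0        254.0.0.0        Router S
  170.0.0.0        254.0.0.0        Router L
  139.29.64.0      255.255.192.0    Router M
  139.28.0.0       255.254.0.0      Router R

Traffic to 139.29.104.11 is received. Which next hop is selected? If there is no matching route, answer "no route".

Router M

Routes whose prefix contains 139.29.104.11:
  136.0.0.0/6 (136.0.0.0 - 139.255.255.255) -> Router Y
  138.0.0.0/7 (138.0.0.0 - 139.255.255.255) -> Router S
  139.0.0.0/9 (139.0.0.0 - 139.127.255.255) -> Router H
  139.28.0.0/15 (139.28.0.0 - 139.29.255.255) -> Router R
  139.29.64.0/18 (139.29.64.0 - 139.29.127.255) -> Router M
More-specific entries that do NOT match:
  139.29.104.40/30 (139.29.104.40 - 139.29.104.43) does not contain 139.29.104.11
  139.29.105.0/25 (139.29.105.0 - 139.29.105.127) does not contain 139.29.104.11
  139.29.106.0/25 (139.29.106.0 - 139.29.106.127) does not contain 139.29.104.11
  139.29.106.0/23 (139.29.106.0 - 139.29.107.255) does not contain 139.29.104.11
  139.21.104.0/21 (139.21.104.0 - 139.21.111.255) does not contain 139.29.104.11
Longest matching prefix is /18 -> next hop Router M.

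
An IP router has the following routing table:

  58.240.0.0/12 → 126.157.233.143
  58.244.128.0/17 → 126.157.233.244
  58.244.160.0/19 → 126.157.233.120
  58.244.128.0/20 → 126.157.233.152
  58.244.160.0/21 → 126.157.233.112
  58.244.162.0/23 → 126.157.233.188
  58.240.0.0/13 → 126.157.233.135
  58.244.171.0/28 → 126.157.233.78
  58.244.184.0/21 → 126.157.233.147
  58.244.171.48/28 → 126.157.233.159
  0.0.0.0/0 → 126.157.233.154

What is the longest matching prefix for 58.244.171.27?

58.244.160.0/19

Entries matching 58.244.171.27:
  0.0.0.0/0 (default, matches everything)
  58.240.0.0/12 (58.240.0.0 - 58.255.255.255)
  58.240.0.0/13 (58.240.0.0 - 58.247.255.255)
  58.244.128.0/17 (58.244.128.0 - 58.244.255.255)
  58.244.160.0/19 (58.244.160.0 - 58.244.191.255)
Most specific is 58.244.160.0/19.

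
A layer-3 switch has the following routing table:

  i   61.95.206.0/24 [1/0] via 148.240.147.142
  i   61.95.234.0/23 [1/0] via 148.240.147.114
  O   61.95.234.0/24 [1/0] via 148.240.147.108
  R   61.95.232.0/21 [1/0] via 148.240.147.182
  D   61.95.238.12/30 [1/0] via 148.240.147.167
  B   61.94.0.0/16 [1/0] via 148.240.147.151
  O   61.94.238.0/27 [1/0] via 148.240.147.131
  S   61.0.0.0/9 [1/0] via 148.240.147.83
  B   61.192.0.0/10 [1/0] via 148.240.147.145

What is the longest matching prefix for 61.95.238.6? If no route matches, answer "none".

Entries matching 61.95.238.6:
  61.0.0.0/9 (61.0.0.0 - 61.127.255.255)
  61.95.232.0/21 (61.95.232.0 - 61.95.239.255)
Most specific is 61.95.232.0/21.

61.95.232.0/21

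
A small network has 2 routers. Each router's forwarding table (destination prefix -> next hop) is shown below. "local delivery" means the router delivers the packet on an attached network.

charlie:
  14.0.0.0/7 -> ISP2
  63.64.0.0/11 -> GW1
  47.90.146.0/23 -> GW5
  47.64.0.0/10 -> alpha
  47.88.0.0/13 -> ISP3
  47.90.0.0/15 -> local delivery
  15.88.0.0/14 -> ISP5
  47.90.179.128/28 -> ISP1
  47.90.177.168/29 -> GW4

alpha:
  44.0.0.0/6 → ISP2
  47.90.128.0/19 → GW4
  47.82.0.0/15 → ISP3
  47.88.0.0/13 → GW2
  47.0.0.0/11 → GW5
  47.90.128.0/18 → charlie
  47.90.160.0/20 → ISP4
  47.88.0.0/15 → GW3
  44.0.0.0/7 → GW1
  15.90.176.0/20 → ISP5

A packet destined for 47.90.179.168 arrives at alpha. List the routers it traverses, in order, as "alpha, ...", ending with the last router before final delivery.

At alpha: longest match for 47.90.179.168 is 47.90.128.0/18 -> charlie
At charlie: longest match for 47.90.179.168 is 47.90.0.0/15 -> local delivery

alpha, charlie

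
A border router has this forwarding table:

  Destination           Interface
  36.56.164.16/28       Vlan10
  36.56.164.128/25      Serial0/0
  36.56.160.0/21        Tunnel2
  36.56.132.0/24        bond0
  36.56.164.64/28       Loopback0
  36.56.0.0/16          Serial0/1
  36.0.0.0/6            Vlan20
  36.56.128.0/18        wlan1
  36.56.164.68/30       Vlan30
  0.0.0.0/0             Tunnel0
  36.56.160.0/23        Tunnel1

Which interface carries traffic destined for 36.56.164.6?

Routes whose prefix contains 36.56.164.6:
  0.0.0.0/0 (default, matches everything) -> Tunnel0
  36.0.0.0/6 (36.0.0.0 - 39.255.255.255) -> Vlan20
  36.56.0.0/16 (36.56.0.0 - 36.56.255.255) -> Serial0/1
  36.56.128.0/18 (36.56.128.0 - 36.56.191.255) -> wlan1
  36.56.160.0/21 (36.56.160.0 - 36.56.167.255) -> Tunnel2
More-specific entries that do NOT match:
  36.56.164.68/30 (36.56.164.68 - 36.56.164.71) does not contain 36.56.164.6
  36.56.164.16/28 (36.56.164.16 - 36.56.164.31) does not contain 36.56.164.6
  36.56.164.64/28 (36.56.164.64 - 36.56.164.79) does not contain 36.56.164.6
  36.56.164.128/25 (36.56.164.128 - 36.56.164.255) does not contain 36.56.164.6
  36.56.132.0/24 (36.56.132.0 - 36.56.132.255) does not contain 36.56.164.6
  36.56.160.0/23 (36.56.160.0 - 36.56.161.255) does not contain 36.56.164.6
Longest matching prefix is /21 -> interface Tunnel2.

Tunnel2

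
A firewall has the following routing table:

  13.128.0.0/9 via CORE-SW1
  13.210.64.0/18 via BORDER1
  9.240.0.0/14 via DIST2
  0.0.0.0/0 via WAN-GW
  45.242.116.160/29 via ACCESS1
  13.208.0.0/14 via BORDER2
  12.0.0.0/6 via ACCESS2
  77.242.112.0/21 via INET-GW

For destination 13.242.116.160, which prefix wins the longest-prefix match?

13.128.0.0/9

Entries matching 13.242.116.160:
  0.0.0.0/0 (default, matches everything)
  12.0.0.0/6 (12.0.0.0 - 15.255.255.255)
  13.128.0.0/9 (13.128.0.0 - 13.255.255.255)
Most specific is 13.128.0.0/9.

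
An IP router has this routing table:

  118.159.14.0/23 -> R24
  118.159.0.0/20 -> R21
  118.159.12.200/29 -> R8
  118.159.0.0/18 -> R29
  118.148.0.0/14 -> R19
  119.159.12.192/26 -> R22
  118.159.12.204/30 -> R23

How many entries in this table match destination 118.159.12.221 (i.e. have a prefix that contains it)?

Prefixes containing 118.159.12.221:
  118.159.0.0/18 (118.159.0.0 - 118.159.63.255)
  118.159.0.0/20 (118.159.0.0 - 118.159.15.255)
Total matching entries: 2.

2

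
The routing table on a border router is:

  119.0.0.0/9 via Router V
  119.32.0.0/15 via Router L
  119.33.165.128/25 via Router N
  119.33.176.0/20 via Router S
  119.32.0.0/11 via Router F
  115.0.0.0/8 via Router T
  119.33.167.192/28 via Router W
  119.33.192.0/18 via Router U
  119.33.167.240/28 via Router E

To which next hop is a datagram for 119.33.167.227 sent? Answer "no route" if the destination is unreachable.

Router L

Routes whose prefix contains 119.33.167.227:
  119.0.0.0/9 (119.0.0.0 - 119.127.255.255) -> Router V
  119.32.0.0/11 (119.32.0.0 - 119.63.255.255) -> Router F
  119.32.0.0/15 (119.32.0.0 - 119.33.255.255) -> Router L
More-specific entries that do NOT match:
  119.33.167.192/28 (119.33.167.192 - 119.33.167.207) does not contain 119.33.167.227
  119.33.167.240/28 (119.33.167.240 - 119.33.167.255) does not contain 119.33.167.227
  119.33.165.128/25 (119.33.165.128 - 119.33.165.255) does not contain 119.33.167.227
  119.33.176.0/20 (119.33.176.0 - 119.33.191.255) does not contain 119.33.167.227
  119.33.192.0/18 (119.33.192.0 - 119.33.255.255) does not contain 119.33.167.227
Longest matching prefix is /15 -> next hop Router L.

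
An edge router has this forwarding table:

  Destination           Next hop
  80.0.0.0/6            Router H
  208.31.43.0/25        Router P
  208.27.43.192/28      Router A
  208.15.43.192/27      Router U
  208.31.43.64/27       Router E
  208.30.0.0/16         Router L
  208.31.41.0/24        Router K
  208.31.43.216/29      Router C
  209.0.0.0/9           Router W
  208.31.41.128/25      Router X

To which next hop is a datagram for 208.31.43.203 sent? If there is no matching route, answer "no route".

No entry's prefix contains 208.31.43.203; there is no default route.

no route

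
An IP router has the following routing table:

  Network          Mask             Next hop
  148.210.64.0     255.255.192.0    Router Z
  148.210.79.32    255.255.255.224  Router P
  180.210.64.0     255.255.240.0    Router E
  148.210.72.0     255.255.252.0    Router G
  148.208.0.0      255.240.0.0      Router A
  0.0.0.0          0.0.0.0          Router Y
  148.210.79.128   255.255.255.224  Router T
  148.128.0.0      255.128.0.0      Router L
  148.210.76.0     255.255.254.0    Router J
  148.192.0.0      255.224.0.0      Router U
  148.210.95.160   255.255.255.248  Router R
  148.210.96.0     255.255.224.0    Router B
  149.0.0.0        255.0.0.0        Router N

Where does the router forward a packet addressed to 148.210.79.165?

Router Z

Routes whose prefix contains 148.210.79.165:
  0.0.0.0/0 (default, matches everything) -> Router Y
  148.128.0.0/9 (148.128.0.0 - 148.255.255.255) -> Router L
  148.192.0.0/11 (148.192.0.0 - 148.223.255.255) -> Router U
  148.208.0.0/12 (148.208.0.0 - 148.223.255.255) -> Router A
  148.210.64.0/18 (148.210.64.0 - 148.210.127.255) -> Router Z
More-specific entries that do NOT match:
  148.210.95.160/29 (148.210.95.160 - 148.210.95.167) does not contain 148.210.79.165
  148.210.79.32/27 (148.210.79.32 - 148.210.79.63) does not contain 148.210.79.165
  148.210.79.128/27 (148.210.79.128 - 148.210.79.159) does not contain 148.210.79.165
  148.210.76.0/23 (148.210.76.0 - 148.210.77.255) does not contain 148.210.79.165
  148.210.72.0/22 (148.210.72.0 - 148.210.75.255) does not contain 148.210.79.165
  180.210.64.0/20 (180.210.64.0 - 180.210.79.255) does not contain 148.210.79.165
  148.210.96.0/19 (148.210.96.0 - 148.210.127.255) does not contain 148.210.79.165
Longest matching prefix is /18 -> next hop Router Z.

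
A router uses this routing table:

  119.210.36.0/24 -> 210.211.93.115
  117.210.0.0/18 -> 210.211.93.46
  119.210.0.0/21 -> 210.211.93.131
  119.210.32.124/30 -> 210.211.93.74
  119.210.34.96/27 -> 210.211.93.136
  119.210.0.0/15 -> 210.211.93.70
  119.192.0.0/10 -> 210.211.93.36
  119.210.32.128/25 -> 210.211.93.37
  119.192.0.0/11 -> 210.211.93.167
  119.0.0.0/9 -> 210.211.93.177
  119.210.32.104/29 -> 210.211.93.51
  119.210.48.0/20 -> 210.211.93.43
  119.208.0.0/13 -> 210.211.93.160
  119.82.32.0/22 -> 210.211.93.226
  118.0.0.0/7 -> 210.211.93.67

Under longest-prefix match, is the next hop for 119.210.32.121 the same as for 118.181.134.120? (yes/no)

119.210.32.121: longest match 119.210.0.0/15 -> 210.211.93.70
118.181.134.120: longest match 118.0.0.0/7 -> 210.211.93.67

no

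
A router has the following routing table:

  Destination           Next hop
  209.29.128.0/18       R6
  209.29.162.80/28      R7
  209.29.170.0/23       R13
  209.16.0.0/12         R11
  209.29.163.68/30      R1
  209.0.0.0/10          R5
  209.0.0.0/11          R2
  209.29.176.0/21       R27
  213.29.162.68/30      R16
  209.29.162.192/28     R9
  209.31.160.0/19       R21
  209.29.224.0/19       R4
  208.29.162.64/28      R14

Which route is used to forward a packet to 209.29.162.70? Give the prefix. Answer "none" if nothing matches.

Entries matching 209.29.162.70:
  209.0.0.0/10 (209.0.0.0 - 209.63.255.255)
  209.0.0.0/11 (209.0.0.0 - 209.31.255.255)
  209.16.0.0/12 (209.16.0.0 - 209.31.255.255)
  209.29.128.0/18 (209.29.128.0 - 209.29.191.255)
Most specific is 209.29.128.0/18.

209.29.128.0/18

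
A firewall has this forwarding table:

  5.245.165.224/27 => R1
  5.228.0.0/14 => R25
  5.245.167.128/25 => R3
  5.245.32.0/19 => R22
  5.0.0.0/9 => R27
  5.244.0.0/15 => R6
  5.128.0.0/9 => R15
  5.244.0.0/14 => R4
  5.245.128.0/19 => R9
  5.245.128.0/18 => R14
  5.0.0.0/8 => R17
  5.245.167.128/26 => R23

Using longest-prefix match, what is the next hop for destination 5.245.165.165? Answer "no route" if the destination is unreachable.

R14

Routes whose prefix contains 5.245.165.165:
  5.0.0.0/8 (5.0.0.0 - 5.255.255.255) -> R17
  5.128.0.0/9 (5.128.0.0 - 5.255.255.255) -> R15
  5.244.0.0/14 (5.244.0.0 - 5.247.255.255) -> R4
  5.244.0.0/15 (5.244.0.0 - 5.245.255.255) -> R6
  5.245.128.0/18 (5.245.128.0 - 5.245.191.255) -> R14
More-specific entries that do NOT match:
  5.245.165.224/27 (5.245.165.224 - 5.245.165.255) does not contain 5.245.165.165
  5.245.167.128/26 (5.245.167.128 - 5.245.167.191) does not contain 5.245.165.165
  5.245.167.128/25 (5.245.167.128 - 5.245.167.255) does not contain 5.245.165.165
  5.245.32.0/19 (5.245.32.0 - 5.245.63.255) does not contain 5.245.165.165
  5.245.128.0/19 (5.245.128.0 - 5.245.159.255) does not contain 5.245.165.165
Longest matching prefix is /18 -> next hop R14.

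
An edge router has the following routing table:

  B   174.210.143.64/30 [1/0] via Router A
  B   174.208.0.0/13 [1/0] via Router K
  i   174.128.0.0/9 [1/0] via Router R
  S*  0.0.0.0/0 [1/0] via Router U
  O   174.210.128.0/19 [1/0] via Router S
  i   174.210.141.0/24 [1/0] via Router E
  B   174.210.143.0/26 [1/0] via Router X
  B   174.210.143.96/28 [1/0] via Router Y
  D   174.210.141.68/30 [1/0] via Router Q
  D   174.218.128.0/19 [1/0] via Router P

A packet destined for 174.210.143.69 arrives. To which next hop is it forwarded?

Router S

Routes whose prefix contains 174.210.143.69:
  0.0.0.0/0 (default, matches everything) -> Router U
  174.128.0.0/9 (174.128.0.0 - 174.255.255.255) -> Router R
  174.208.0.0/13 (174.208.0.0 - 174.215.255.255) -> Router K
  174.210.128.0/19 (174.210.128.0 - 174.210.159.255) -> Router S
More-specific entries that do NOT match:
  174.210.143.64/30 (174.210.143.64 - 174.210.143.67) does not contain 174.210.143.69
  174.210.141.68/30 (174.210.141.68 - 174.210.141.71) does not contain 174.210.143.69
  174.210.143.96/28 (174.210.143.96 - 174.210.143.111) does not contain 174.210.143.69
  174.210.143.0/26 (174.210.143.0 - 174.210.143.63) does not contain 174.210.143.69
  174.210.141.0/24 (174.210.141.0 - 174.210.141.255) does not contain 174.210.143.69
Longest matching prefix is /19 -> next hop Router S.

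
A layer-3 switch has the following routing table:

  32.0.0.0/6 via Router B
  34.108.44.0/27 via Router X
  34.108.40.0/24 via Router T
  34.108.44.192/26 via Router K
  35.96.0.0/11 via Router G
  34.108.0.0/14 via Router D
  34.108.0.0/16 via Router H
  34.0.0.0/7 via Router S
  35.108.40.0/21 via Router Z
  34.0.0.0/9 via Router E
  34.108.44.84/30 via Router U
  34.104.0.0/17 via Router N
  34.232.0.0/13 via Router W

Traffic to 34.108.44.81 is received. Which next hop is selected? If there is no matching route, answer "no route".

Routes whose prefix contains 34.108.44.81:
  32.0.0.0/6 (32.0.0.0 - 35.255.255.255) -> Router B
  34.0.0.0/7 (34.0.0.0 - 35.255.255.255) -> Router S
  34.0.0.0/9 (34.0.0.0 - 34.127.255.255) -> Router E
  34.108.0.0/14 (34.108.0.0 - 34.111.255.255) -> Router D
  34.108.0.0/16 (34.108.0.0 - 34.108.255.255) -> Router H
More-specific entries that do NOT match:
  34.108.44.84/30 (34.108.44.84 - 34.108.44.87) does not contain 34.108.44.81
  34.108.44.0/27 (34.108.44.0 - 34.108.44.31) does not contain 34.108.44.81
  34.108.44.192/26 (34.108.44.192 - 34.108.44.255) does not contain 34.108.44.81
  34.108.40.0/24 (34.108.40.0 - 34.108.40.255) does not contain 34.108.44.81
  35.108.40.0/21 (35.108.40.0 - 35.108.47.255) does not contain 34.108.44.81
  34.104.0.0/17 (34.104.0.0 - 34.104.127.255) does not contain 34.108.44.81
Longest matching prefix is /16 -> next hop Router H.

Router H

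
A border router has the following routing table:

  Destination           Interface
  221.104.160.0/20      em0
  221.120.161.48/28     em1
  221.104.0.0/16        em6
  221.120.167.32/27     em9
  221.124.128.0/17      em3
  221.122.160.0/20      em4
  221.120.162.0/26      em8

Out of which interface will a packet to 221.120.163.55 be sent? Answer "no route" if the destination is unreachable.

No entry's prefix contains 221.120.163.55; there is no default route.

no route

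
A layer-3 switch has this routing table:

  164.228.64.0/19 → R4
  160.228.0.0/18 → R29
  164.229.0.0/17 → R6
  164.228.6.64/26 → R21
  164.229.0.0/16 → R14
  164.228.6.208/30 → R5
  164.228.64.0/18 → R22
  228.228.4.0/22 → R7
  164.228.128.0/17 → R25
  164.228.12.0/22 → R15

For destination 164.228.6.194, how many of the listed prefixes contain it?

0

No listed prefix contains 164.228.6.194.
Total matching entries: 0.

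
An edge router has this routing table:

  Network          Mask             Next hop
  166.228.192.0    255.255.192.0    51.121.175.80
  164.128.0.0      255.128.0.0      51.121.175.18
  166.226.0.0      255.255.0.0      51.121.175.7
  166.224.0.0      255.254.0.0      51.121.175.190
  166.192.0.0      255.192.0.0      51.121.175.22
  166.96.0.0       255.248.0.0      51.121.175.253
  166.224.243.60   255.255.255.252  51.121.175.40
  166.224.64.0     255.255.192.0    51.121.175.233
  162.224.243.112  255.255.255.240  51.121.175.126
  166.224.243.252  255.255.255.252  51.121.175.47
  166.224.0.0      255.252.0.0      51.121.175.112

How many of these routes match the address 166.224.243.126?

3

Prefixes containing 166.224.243.126:
  166.192.0.0/10 (166.192.0.0 - 166.255.255.255)
  166.224.0.0/14 (166.224.0.0 - 166.227.255.255)
  166.224.0.0/15 (166.224.0.0 - 166.225.255.255)
Total matching entries: 3.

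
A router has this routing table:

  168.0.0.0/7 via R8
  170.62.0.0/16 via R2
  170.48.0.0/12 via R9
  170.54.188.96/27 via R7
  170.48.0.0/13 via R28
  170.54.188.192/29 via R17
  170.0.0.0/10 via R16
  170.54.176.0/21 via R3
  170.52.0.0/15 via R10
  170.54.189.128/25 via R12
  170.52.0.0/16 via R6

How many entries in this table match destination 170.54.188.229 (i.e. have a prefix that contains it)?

Prefixes containing 170.54.188.229:
  170.0.0.0/10 (170.0.0.0 - 170.63.255.255)
  170.48.0.0/12 (170.48.0.0 - 170.63.255.255)
  170.48.0.0/13 (170.48.0.0 - 170.55.255.255)
Total matching entries: 3.

3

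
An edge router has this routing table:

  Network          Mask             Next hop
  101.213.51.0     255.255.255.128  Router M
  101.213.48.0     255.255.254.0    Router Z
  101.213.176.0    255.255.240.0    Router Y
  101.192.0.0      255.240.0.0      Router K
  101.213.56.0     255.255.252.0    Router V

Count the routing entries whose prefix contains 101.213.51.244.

0

No listed prefix contains 101.213.51.244.
Total matching entries: 0.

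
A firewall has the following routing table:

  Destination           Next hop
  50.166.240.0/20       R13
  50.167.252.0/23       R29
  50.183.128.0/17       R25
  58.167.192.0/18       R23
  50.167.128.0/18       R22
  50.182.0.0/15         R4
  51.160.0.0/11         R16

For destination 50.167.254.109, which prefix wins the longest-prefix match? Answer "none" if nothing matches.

50.167.254.109 is outside every listed prefix and there is no default route.

none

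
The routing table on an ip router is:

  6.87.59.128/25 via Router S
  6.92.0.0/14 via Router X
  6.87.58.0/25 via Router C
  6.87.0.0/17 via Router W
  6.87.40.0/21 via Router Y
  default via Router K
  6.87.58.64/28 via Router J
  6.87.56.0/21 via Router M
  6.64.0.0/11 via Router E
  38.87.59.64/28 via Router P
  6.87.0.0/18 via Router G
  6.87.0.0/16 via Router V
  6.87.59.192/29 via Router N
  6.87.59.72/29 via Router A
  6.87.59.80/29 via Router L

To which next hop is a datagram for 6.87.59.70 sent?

Router M

Routes whose prefix contains 6.87.59.70:
  0.0.0.0/0 (default, matches everything) -> Router K
  6.64.0.0/11 (6.64.0.0 - 6.95.255.255) -> Router E
  6.87.0.0/16 (6.87.0.0 - 6.87.255.255) -> Router V
  6.87.0.0/17 (6.87.0.0 - 6.87.127.255) -> Router W
  6.87.0.0/18 (6.87.0.0 - 6.87.63.255) -> Router G
  6.87.56.0/21 (6.87.56.0 - 6.87.63.255) -> Router M
More-specific entries that do NOT match:
  6.87.59.192/29 (6.87.59.192 - 6.87.59.199) does not contain 6.87.59.70
  6.87.59.72/29 (6.87.59.72 - 6.87.59.79) does not contain 6.87.59.70
  6.87.59.80/29 (6.87.59.80 - 6.87.59.87) does not contain 6.87.59.70
  6.87.58.64/28 (6.87.58.64 - 6.87.58.79) does not contain 6.87.59.70
  38.87.59.64/28 (38.87.59.64 - 38.87.59.79) does not contain 6.87.59.70
  6.87.59.128/25 (6.87.59.128 - 6.87.59.255) does not contain 6.87.59.70
  6.87.58.0/25 (6.87.58.0 - 6.87.58.127) does not contain 6.87.59.70
Longest matching prefix is /21 -> next hop Router M.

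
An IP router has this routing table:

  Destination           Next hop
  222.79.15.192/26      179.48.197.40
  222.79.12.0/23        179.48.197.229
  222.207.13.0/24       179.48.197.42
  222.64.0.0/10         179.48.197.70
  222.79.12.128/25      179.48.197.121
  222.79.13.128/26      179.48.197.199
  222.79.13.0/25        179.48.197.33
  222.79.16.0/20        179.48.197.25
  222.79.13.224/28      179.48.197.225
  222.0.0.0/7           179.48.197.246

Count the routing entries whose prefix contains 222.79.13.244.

3

Prefixes containing 222.79.13.244:
  222.0.0.0/7 (222.0.0.0 - 223.255.255.255)
  222.64.0.0/10 (222.64.0.0 - 222.127.255.255)
  222.79.12.0/23 (222.79.12.0 - 222.79.13.255)
Total matching entries: 3.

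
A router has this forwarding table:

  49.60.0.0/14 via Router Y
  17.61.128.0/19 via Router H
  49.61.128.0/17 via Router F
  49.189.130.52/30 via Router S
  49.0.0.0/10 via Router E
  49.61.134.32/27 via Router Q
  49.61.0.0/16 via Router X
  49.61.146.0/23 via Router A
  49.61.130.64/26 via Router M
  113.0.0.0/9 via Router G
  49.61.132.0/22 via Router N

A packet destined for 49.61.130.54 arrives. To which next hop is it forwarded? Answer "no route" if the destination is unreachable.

Router F

Routes whose prefix contains 49.61.130.54:
  49.0.0.0/10 (49.0.0.0 - 49.63.255.255) -> Router E
  49.60.0.0/14 (49.60.0.0 - 49.63.255.255) -> Router Y
  49.61.0.0/16 (49.61.0.0 - 49.61.255.255) -> Router X
  49.61.128.0/17 (49.61.128.0 - 49.61.255.255) -> Router F
More-specific entries that do NOT match:
  49.189.130.52/30 (49.189.130.52 - 49.189.130.55) does not contain 49.61.130.54
  49.61.134.32/27 (49.61.134.32 - 49.61.134.63) does not contain 49.61.130.54
  49.61.130.64/26 (49.61.130.64 - 49.61.130.127) does not contain 49.61.130.54
  49.61.146.0/23 (49.61.146.0 - 49.61.147.255) does not contain 49.61.130.54
  49.61.132.0/22 (49.61.132.0 - 49.61.135.255) does not contain 49.61.130.54
  17.61.128.0/19 (17.61.128.0 - 17.61.159.255) does not contain 49.61.130.54
Longest matching prefix is /17 -> next hop Router F.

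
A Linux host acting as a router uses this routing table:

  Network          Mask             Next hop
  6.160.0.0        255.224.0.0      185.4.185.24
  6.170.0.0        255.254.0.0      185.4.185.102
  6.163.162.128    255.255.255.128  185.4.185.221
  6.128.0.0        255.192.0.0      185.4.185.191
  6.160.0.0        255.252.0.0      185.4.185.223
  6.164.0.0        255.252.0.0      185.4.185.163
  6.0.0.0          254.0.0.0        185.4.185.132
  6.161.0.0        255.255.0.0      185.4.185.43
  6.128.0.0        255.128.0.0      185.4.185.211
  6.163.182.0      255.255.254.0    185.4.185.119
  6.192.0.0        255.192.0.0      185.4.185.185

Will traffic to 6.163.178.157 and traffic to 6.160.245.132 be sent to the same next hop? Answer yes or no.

6.163.178.157: longest match 6.160.0.0/14 -> 185.4.185.223
6.160.245.132: longest match 6.160.0.0/14 -> 185.4.185.223

yes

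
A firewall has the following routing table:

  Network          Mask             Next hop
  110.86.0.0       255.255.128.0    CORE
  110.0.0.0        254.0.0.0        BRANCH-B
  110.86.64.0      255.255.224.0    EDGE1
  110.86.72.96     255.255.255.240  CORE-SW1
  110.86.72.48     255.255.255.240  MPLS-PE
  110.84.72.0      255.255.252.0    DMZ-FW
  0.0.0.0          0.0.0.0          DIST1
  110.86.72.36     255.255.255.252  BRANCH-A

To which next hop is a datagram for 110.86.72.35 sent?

Routes whose prefix contains 110.86.72.35:
  0.0.0.0/0 (default, matches everything) -> DIST1
  110.0.0.0/7 (110.0.0.0 - 111.255.255.255) -> BRANCH-B
  110.86.0.0/17 (110.86.0.0 - 110.86.127.255) -> CORE
  110.86.64.0/19 (110.86.64.0 - 110.86.95.255) -> EDGE1
More-specific entries that do NOT match:
  110.86.72.36/30 (110.86.72.36 - 110.86.72.39) does not contain 110.86.72.35
  110.86.72.96/28 (110.86.72.96 - 110.86.72.111) does not contain 110.86.72.35
  110.86.72.48/28 (110.86.72.48 - 110.86.72.63) does not contain 110.86.72.35
  110.84.72.0/22 (110.84.72.0 - 110.84.75.255) does not contain 110.86.72.35
Longest matching prefix is /19 -> next hop EDGE1.

EDGE1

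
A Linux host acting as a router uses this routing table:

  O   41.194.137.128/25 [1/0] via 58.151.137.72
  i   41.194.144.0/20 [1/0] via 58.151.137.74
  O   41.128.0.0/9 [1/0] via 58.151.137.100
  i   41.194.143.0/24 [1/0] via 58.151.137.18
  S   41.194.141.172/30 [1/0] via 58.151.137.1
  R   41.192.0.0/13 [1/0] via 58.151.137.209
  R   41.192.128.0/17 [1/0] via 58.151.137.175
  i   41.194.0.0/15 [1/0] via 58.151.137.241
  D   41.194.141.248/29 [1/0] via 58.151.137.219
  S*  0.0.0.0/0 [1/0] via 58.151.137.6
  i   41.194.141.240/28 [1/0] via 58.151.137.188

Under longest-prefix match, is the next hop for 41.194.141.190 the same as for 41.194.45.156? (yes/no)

41.194.141.190: longest match 41.194.0.0/15 -> 58.151.137.241
41.194.45.156: longest match 41.194.0.0/15 -> 58.151.137.241

yes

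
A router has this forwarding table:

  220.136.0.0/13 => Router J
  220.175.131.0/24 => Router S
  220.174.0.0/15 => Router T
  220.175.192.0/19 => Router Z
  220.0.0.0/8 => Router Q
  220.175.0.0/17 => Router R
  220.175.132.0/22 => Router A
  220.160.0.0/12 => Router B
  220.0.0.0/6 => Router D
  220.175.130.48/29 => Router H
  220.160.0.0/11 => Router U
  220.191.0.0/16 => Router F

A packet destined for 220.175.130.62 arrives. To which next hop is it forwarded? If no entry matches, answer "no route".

Router T

Routes whose prefix contains 220.175.130.62:
  220.0.0.0/6 (220.0.0.0 - 223.255.255.255) -> Router D
  220.0.0.0/8 (220.0.0.0 - 220.255.255.255) -> Router Q
  220.160.0.0/11 (220.160.0.0 - 220.191.255.255) -> Router U
  220.160.0.0/12 (220.160.0.0 - 220.175.255.255) -> Router B
  220.174.0.0/15 (220.174.0.0 - 220.175.255.255) -> Router T
More-specific entries that do NOT match:
  220.175.130.48/29 (220.175.130.48 - 220.175.130.55) does not contain 220.175.130.62
  220.175.131.0/24 (220.175.131.0 - 220.175.131.255) does not contain 220.175.130.62
  220.175.132.0/22 (220.175.132.0 - 220.175.135.255) does not contain 220.175.130.62
  220.175.192.0/19 (220.175.192.0 - 220.175.223.255) does not contain 220.175.130.62
  220.175.0.0/17 (220.175.0.0 - 220.175.127.255) does not contain 220.175.130.62
  220.191.0.0/16 (220.191.0.0 - 220.191.255.255) does not contain 220.175.130.62
Longest matching prefix is /15 -> next hop Router T.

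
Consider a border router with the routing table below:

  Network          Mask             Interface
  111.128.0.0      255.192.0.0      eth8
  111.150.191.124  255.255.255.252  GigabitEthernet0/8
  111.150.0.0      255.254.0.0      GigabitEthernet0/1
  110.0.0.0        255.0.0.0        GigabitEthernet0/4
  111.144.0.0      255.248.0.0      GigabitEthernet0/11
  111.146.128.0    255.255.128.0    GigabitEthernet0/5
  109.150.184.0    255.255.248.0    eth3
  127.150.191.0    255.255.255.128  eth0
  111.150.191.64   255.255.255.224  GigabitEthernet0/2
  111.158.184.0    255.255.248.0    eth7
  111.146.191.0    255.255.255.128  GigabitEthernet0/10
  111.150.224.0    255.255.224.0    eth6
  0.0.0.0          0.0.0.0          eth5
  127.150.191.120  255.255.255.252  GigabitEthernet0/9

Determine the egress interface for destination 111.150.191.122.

Routes whose prefix contains 111.150.191.122:
  0.0.0.0/0 (default, matches everything) -> eth5
  111.128.0.0/10 (111.128.0.0 - 111.191.255.255) -> eth8
  111.144.0.0/13 (111.144.0.0 - 111.151.255.255) -> GigabitEthernet0/11
  111.150.0.0/15 (111.150.0.0 - 111.151.255.255) -> GigabitEthernet0/1
More-specific entries that do NOT match:
  111.150.191.124/30 (111.150.191.124 - 111.150.191.127) does not contain 111.150.191.122
  127.150.191.120/30 (127.150.191.120 - 127.150.191.123) does not contain 111.150.191.122
  111.150.191.64/27 (111.150.191.64 - 111.150.191.95) does not contain 111.150.191.122
  127.150.191.0/25 (127.150.191.0 - 127.150.191.127) does not contain 111.150.191.122
  111.146.191.0/25 (111.146.191.0 - 111.146.191.127) does not contain 111.150.191.122
  109.150.184.0/21 (109.150.184.0 - 109.150.191.255) does not contain 111.150.191.122
  111.158.184.0/21 (111.158.184.0 - 111.158.191.255) does not contain 111.150.191.122
  111.150.224.0/19 (111.150.224.0 - 111.150.255.255) does not contain 111.150.191.122
  111.146.128.0/17 (111.146.128.0 - 111.146.255.255) does not contain 111.150.191.122
Longest matching prefix is /15 -> interface GigabitEthernet0/1.

GigabitEthernet0/1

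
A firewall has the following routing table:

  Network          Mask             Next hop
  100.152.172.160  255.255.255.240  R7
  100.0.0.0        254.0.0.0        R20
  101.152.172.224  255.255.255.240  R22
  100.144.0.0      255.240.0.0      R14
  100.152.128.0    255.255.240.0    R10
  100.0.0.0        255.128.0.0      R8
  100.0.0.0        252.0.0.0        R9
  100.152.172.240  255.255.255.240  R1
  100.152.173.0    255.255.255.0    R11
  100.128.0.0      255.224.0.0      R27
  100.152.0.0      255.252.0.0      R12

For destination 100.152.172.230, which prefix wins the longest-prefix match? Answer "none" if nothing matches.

Entries matching 100.152.172.230:
  100.0.0.0/6 (100.0.0.0 - 103.255.255.255)
  100.0.0.0/7 (100.0.0.0 - 101.255.255.255)
  100.128.0.0/11 (100.128.0.0 - 100.159.255.255)
  100.144.0.0/12 (100.144.0.0 - 100.159.255.255)
  100.152.0.0/14 (100.152.0.0 - 100.155.255.255)
Most specific is 100.152.0.0/14.

100.152.0.0/14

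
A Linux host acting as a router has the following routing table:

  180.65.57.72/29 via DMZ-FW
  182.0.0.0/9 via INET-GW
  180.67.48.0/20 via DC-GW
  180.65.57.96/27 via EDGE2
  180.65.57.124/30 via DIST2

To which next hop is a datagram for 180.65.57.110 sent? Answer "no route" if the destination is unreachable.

Routes whose prefix contains 180.65.57.110:
  180.65.57.96/27 (180.65.57.96 - 180.65.57.127) -> EDGE2
More-specific entries that do NOT match:
  180.65.57.124/30 (180.65.57.124 - 180.65.57.127) does not contain 180.65.57.110
  180.65.57.72/29 (180.65.57.72 - 180.65.57.79) does not contain 180.65.57.110
Longest matching prefix is /27 -> next hop EDGE2.

EDGE2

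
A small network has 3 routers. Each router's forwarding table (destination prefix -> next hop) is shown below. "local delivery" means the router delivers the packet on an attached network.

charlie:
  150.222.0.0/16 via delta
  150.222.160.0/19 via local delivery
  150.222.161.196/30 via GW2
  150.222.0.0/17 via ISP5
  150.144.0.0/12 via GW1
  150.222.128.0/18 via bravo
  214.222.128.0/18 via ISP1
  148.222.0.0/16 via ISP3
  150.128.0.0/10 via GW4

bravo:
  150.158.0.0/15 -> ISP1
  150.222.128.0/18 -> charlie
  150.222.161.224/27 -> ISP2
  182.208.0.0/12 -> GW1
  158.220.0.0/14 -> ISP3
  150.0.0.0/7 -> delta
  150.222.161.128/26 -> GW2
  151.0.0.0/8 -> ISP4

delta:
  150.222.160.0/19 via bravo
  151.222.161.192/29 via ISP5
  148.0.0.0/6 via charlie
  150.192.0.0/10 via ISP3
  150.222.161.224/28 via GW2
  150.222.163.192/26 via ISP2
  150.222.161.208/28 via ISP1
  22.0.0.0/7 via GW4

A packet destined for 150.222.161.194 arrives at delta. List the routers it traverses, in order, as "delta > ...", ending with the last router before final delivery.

delta > bravo > charlie

At delta: longest match for 150.222.161.194 is 150.222.160.0/19 -> bravo
At bravo: longest match for 150.222.161.194 is 150.222.128.0/18 -> charlie
At charlie: longest match for 150.222.161.194 is 150.222.160.0/19 -> local delivery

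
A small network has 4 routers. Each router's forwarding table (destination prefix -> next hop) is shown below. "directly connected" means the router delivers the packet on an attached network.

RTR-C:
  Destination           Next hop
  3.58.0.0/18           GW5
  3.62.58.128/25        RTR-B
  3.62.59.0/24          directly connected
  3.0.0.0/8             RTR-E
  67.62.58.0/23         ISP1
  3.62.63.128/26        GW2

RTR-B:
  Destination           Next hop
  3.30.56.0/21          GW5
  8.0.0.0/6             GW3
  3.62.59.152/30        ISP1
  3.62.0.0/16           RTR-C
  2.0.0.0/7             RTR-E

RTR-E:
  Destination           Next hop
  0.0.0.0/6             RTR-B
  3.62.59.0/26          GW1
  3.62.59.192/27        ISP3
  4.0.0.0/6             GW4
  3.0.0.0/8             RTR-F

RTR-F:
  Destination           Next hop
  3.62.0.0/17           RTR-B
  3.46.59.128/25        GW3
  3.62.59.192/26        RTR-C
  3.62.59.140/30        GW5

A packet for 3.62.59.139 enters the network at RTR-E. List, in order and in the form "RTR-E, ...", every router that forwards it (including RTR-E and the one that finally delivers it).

RTR-E, RTR-F, RTR-B, RTR-C

At RTR-E: longest match for 3.62.59.139 is 3.0.0.0/8 -> RTR-F
At RTR-F: longest match for 3.62.59.139 is 3.62.0.0/17 -> RTR-B
At RTR-B: longest match for 3.62.59.139 is 3.62.0.0/16 -> RTR-C
At RTR-C: longest match for 3.62.59.139 is 3.62.59.0/24 -> directly connected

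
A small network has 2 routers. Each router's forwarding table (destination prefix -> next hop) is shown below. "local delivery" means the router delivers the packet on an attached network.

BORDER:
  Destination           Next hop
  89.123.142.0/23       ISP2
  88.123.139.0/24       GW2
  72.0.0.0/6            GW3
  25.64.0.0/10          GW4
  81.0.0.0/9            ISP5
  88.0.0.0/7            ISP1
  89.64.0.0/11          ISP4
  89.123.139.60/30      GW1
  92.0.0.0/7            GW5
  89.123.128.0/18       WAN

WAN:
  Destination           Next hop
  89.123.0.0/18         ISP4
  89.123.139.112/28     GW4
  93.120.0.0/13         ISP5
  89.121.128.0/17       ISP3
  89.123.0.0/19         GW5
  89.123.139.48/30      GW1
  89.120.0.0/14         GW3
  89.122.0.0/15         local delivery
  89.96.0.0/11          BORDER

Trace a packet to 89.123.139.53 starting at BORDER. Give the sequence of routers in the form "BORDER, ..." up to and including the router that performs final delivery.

BORDER, WAN

At BORDER: longest match for 89.123.139.53 is 89.123.128.0/18 -> WAN
At WAN: longest match for 89.123.139.53 is 89.122.0.0/15 -> local delivery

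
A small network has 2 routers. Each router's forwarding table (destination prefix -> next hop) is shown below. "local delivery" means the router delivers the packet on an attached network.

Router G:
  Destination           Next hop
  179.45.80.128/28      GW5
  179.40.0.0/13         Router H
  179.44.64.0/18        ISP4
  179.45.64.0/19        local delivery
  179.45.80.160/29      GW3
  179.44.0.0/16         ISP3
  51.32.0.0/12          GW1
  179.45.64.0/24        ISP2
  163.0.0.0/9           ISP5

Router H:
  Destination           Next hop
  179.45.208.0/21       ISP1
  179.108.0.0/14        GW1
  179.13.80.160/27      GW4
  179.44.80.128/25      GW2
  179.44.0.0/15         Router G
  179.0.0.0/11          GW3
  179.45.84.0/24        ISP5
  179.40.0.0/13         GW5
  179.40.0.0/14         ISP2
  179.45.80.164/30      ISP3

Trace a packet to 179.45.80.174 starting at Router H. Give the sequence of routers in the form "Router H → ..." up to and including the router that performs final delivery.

At Router H: longest match for 179.45.80.174 is 179.44.0.0/15 -> Router G
At Router G: longest match for 179.45.80.174 is 179.45.64.0/19 -> local delivery

Router H → Router G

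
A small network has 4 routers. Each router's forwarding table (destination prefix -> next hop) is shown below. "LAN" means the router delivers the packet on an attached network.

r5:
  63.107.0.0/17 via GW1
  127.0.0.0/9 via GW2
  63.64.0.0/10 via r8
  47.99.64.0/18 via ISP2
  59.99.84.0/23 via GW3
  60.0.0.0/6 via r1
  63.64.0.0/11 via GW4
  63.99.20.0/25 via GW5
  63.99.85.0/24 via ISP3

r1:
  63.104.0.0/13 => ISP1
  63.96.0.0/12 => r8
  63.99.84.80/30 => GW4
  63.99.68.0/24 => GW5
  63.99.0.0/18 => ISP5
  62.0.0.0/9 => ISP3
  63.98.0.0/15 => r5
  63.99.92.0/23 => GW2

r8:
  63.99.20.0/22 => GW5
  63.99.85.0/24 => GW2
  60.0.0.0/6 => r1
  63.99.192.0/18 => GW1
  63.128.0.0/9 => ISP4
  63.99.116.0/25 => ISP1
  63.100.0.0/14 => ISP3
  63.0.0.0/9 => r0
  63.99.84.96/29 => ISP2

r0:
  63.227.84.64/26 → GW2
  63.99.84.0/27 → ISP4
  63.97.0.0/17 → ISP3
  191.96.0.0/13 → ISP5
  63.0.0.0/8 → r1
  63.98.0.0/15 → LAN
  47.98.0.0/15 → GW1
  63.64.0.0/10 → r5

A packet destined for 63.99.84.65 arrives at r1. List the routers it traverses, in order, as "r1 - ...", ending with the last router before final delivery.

r1 - r5 - r8 - r0

At r1: longest match for 63.99.84.65 is 63.98.0.0/15 -> r5
At r5: longest match for 63.99.84.65 is 63.64.0.0/10 -> r8
At r8: longest match for 63.99.84.65 is 63.0.0.0/9 -> r0
At r0: longest match for 63.99.84.65 is 63.98.0.0/15 -> LAN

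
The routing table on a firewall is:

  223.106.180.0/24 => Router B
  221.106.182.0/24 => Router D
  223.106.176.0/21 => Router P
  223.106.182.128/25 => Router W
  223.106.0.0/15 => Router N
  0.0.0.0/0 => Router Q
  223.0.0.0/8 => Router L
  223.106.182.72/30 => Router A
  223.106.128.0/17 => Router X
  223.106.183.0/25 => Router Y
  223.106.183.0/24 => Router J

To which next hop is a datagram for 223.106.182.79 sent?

Routes whose prefix contains 223.106.182.79:
  0.0.0.0/0 (default, matches everything) -> Router Q
  223.0.0.0/8 (223.0.0.0 - 223.255.255.255) -> Router L
  223.106.0.0/15 (223.106.0.0 - 223.107.255.255) -> Router N
  223.106.128.0/17 (223.106.128.0 - 223.106.255.255) -> Router X
  223.106.176.0/21 (223.106.176.0 - 223.106.183.255) -> Router P
More-specific entries that do NOT match:
  223.106.182.72/30 (223.106.182.72 - 223.106.182.75) does not contain 223.106.182.79
  223.106.182.128/25 (223.106.182.128 - 223.106.182.255) does not contain 223.106.182.79
  223.106.183.0/25 (223.106.183.0 - 223.106.183.127) does not contain 223.106.182.79
  223.106.180.0/24 (223.106.180.0 - 223.106.180.255) does not contain 223.106.182.79
  221.106.182.0/24 (221.106.182.0 - 221.106.182.255) does not contain 223.106.182.79
  223.106.183.0/24 (223.106.183.0 - 223.106.183.255) does not contain 223.106.182.79
Longest matching prefix is /21 -> next hop Router P.

Router P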